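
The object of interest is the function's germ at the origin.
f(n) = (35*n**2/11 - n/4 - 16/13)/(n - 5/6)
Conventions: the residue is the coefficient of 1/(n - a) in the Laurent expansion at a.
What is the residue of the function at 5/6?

At the order-1 pole 5/6 set g(n) = (n - (5/6))*f(n) = 35*n**2/11 - n/4 - 16/13.
Simple pole: residue = g(a) at a = 5/6, which is 7933/10296.

The residue is 7933/10296.


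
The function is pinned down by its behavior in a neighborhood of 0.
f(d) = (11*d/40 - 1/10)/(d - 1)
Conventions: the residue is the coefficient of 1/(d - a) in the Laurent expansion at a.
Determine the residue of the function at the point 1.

At the order-1 pole 1 set g(d) = (d - (1))*f(d) = 11*d/40 - 1/10.
Simple pole: residue = g(a) at a = 1, which is 7/40.

The residue is 7/40.


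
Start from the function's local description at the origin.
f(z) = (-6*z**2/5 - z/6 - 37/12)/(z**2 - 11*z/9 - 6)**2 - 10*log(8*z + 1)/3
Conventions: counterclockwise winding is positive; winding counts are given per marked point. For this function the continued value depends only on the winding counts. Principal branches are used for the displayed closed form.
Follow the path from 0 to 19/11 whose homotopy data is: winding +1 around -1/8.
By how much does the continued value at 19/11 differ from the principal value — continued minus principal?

Continued minus principal equals -(20/3)*pi*i.

The rational part is single-valued and drops out of the difference; each branch term changes only by its own monodromy.
(-10/3)*log(1 - z/(-1/8)): each positive loop around -1/8 adds 2*pi*i to the log, so winding +1 contributes (-10/3)*(1)*2*pi*i = -(20/3)*pi*i.
Summing the contributions at z = 19/11 gives -(20/3)*pi*i.


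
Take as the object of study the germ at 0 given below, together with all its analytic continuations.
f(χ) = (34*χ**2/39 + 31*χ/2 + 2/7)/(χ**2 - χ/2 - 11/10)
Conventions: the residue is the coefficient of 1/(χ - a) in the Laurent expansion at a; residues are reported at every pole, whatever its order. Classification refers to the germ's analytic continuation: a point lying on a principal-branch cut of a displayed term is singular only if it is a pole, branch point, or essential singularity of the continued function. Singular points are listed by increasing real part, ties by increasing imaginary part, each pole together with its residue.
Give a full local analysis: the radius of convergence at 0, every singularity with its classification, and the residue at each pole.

Denominator factor (χ**2 - χ/2 - 11/10): discriminant 93/20, real irrational roots 1/4 + (1/20)*sqrt(465) and 1/4 - (1/20)*sqrt(465); poles of order 1, moduli 1/4 + (1/20)*sqrt(465) and -1/4 + (1/20)*sqrt(465).
The radius of convergence is the smallest modulus among the singular points: -1/4 + (1/20)*sqrt(465).
The factor χ**2 - χ/2 - 11/10 splits as (χ - a)(χ - a') with a = 1/4 - (1/20)*sqrt(465), a' = 1/4 + (1/20)*sqrt(465). At the order-1 pole a set g(χ) = (χ - a)*f(χ) = [34*χ**2/39 + 31*χ/2 + 2/7] / (χ - a').
Simple pole: residue = g(a) at a = 1/4 - (1/20)*sqrt(465), which is 1243/156 - (57097/507780)*sqrt(465).
The factor χ**2 - χ/2 - 11/10 splits as (χ - a)(χ - a') with a = 1/4 + (1/20)*sqrt(465), a' = 1/4 - (1/20)*sqrt(465). At the order-1 pole a set g(χ) = (χ - a)*f(χ) = [34*χ**2/39 + 31*χ/2 + 2/7] / (χ - a').
Simple pole: residue = g(a) at a = 1/4 + (1/20)*sqrt(465), which is 1243/156 + (57097/507780)*sqrt(465).
List the singular points by increasing real part (a conjugate pair: the negative imaginary part first).

Radius of convergence at 0: -1/4 + (1/20)*sqrt(465).
At 1/4 - (1/20)*sqrt(465): a pole of order 1; residue 1243/156 - (57097/507780)*sqrt(465).
At 1/4 + (1/20)*sqrt(465): a pole of order 1; residue 1243/156 + (57097/507780)*sqrt(465).


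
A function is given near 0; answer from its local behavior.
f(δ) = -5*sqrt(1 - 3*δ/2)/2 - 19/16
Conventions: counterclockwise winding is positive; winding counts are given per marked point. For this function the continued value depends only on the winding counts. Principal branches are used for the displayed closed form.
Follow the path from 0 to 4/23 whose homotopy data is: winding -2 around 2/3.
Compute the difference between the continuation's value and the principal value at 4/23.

Continued minus principal equals 0.

The rational part is single-valued and drops out of the difference; each branch term changes only by its own monodromy.
(-5/2)*sqrt(1 - δ/(2/3)): winding -2 is even, the square root returns to the same sheet, contribution 0.
Summing the contributions at δ = 4/23 gives 0.


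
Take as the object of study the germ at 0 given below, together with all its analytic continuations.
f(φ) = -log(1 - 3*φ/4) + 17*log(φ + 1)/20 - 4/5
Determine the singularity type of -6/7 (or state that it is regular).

There is no denominator, hence no pole anywhere.
Branch term log(1 - φ/(4/3)): argument at -6/7 is 23/14, nonzero, so -6/7 is not its branch point (a point on a principal cut is still regular for the continued germ).
Branch term log(1 - φ/(-1)): argument at -6/7 is 1/7, nonzero, so -6/7 is not its branch point (a point on a principal cut is still regular for the continued germ).
So the germ continues analytically to -6/7.

The point is a regular point.


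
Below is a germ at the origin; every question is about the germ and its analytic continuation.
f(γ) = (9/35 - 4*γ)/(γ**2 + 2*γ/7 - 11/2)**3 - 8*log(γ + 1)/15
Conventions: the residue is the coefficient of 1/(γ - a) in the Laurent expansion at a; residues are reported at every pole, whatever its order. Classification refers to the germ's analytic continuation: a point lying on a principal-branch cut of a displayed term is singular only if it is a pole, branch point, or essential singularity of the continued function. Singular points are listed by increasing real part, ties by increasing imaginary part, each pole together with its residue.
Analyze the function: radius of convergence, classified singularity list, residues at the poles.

Radius of convergence at 0: 1.
At -1/7 - (1/14)*sqrt(1082): a pole of order 3; residue -(208887/3166808420)*sqrt(1082).
At -1: a logarithmic branch point.
At -1/7 + (1/14)*sqrt(1082): a pole of order 3; residue (208887/3166808420)*sqrt(1082).

Denominator factor (γ**2 + 2*γ/7 - 11/2)^3: discriminant 1082/49, real irrational roots -1/7 + (1/14)*sqrt(1082) and -1/7 - (1/14)*sqrt(1082); poles of order 3, moduli -1/7 + (1/14)*sqrt(1082) and 1/7 + (1/14)*sqrt(1082).
Branch term (-8/15)*log(1 - γ/(-1)): its argument vanishes at γ = -1, a logarithmic branch point, modulus 1.
The radius of convergence is the smallest modulus among the singular points: 1.
The branch term is analytic at -1/7 - (1/14)*sqrt(1082) and contributes nothing to the residue; only the rational part matters.
The factor γ**2 + 2*γ/7 - 11/2 splits as (γ - a)(γ - a') with a = -1/7 - (1/14)*sqrt(1082), a' = -1/7 + (1/14)*sqrt(1082). At the order-3 pole a set g(γ) = (γ - a)^3*(rational part) = [9/35 - 4*γ] / (γ - a')^3.
Order-3 pole: residue = g''(a)/2; g''(-1/7 - (1/14)*sqrt(1082)) = -(208887/1583404210)*sqrt(1082), so the residue is -(208887/3166808420)*sqrt(1082).
The branch term is analytic at -1/7 + (1/14)*sqrt(1082) and contributes nothing to the residue; only the rational part matters.
The factor γ**2 + 2*γ/7 - 11/2 splits as (γ - a)(γ - a') with a = -1/7 + (1/14)*sqrt(1082), a' = -1/7 - (1/14)*sqrt(1082). At the order-3 pole a set g(γ) = (γ - a)^3*(rational part) = [9/35 - 4*γ] / (γ - a')^3.
Order-3 pole: residue = g''(a)/2; g''(-1/7 + (1/14)*sqrt(1082)) = (208887/1583404210)*sqrt(1082), so the residue is (208887/3166808420)*sqrt(1082).
List the singular points by increasing real part (a conjugate pair: the negative imaginary part first).


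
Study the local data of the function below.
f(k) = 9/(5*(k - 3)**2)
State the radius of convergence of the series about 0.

Denominator factor (k - 3)^2: pole of order 2 at 3, modulus 3.
The radius of convergence is the smallest modulus among the singular points: 3.

The radius of convergence is 3.


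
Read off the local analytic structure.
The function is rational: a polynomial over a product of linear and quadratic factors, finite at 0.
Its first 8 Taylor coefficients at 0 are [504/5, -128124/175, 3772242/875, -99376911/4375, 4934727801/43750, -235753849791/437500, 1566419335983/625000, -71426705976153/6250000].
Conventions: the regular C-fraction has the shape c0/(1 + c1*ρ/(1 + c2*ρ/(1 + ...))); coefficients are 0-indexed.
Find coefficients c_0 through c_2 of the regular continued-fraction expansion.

The regular C-fraction coefficients are [504/5, 3559/490, -239760/174391].

Taylor coefficients (read off): a_0 = 504/5, a_1 = -128124/175, a_2 = 3772242/875.
c0 = a_0 = 504/5. Peel one level at a time: if S = 1 + c*ρ/S' with S'(0) = 1, then c is the ρ-coefficient of S and S' = c*ρ/(S - 1).
S_1 = c0/f = 1 + (3559/490)*ρ + (23976/2401)*ρ^2 + ...; c1 = 3559/490.
S_2 = c1*ρ/(S_1 - 1) = 1 + (-239760/174391)*ρ + ...; c2 = -239760/174391.


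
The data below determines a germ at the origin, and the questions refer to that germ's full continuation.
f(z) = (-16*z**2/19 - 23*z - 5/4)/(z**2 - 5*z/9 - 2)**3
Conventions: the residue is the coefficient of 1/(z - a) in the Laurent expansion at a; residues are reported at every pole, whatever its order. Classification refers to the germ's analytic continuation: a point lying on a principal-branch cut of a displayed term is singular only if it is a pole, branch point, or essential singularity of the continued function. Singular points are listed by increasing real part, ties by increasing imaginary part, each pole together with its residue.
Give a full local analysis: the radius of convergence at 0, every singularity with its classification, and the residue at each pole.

Radius of convergence at 0: -5/18 + (1/18)*sqrt(673).
At 5/18 - (1/18)*sqrt(673): a pole of order 3; residue (95868603/11583206246)*sqrt(673).
At 5/18 + (1/18)*sqrt(673): a pole of order 3; residue -(95868603/11583206246)*sqrt(673).


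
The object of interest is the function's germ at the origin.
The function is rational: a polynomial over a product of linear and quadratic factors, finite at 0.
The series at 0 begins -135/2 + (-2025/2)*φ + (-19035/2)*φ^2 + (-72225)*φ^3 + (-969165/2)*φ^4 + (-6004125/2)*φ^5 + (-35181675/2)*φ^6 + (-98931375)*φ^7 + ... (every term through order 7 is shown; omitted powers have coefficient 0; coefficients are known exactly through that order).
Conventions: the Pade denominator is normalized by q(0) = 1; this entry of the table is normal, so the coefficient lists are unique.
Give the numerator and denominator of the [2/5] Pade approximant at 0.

Taylor coefficients needed (read off): a_0 = -135/2, a_1 = -2025/2, a_2 = -19035/2, a_3 = -72225, a_4 = -969165/2, a_5 = -6004125/2, a_6 = -35181675/2, a_7 = -98931375.
Write the denominator as Q(φ) = 1 + q1*φ + q2*φ^2 + q3*φ^3 + q4*φ^4 + q5*φ^5. Requiring Q*f - P = O(φ^8) with deg P <= 2 kills the coefficients of φ^3..φ^7 in Q*f:
  φ^3: a_3 + q1*a_2 + q2*a_1 + q3*a_0 = 0, i.e. -72225 + (-19035/2)*q1 + (-2025/2)*q2 + (-135/2)*q3 = 0.
  φ^4: a_4 + q1*a_3 + q2*a_2 + q3*a_1 + q4*a_0 = 0, i.e. -969165/2 + (-72225)*q1 + (-19035/2)*q2 + (-2025/2)*q3 + (-135/2)*q4 = 0.
  φ^5: a_5 + q1*a_4 + q2*a_3 + q3*a_2 + q4*a_1 + q5*a_0 = 0, i.e. -6004125/2 + (-969165/2)*q1 + (-72225)*q2 + (-19035/2)*q3 + (-2025/2)*q4 + (-135/2)*q5 = 0.
  φ^6: a_6 + q1*a_5 + q2*a_4 + q3*a_3 + q4*a_2 + q5*a_1 = 0, i.e. -35181675/2 + (-6004125/2)*q1 + (-969165/2)*q2 + (-72225)*q3 + (-19035/2)*q4 + (-2025/2)*q5 = 0.
  φ^7: a_7 + q1*a_6 + q2*a_5 + q3*a_4 + q4*a_3 + q5*a_2 = 0, i.e. -98931375 + (-35181675/2)*q1 + (-6004125/2)*q2 + (-969165/2)*q3 + (-72225)*q4 + (-19035/2)*q5 = 0.
Solving this linear system: q1 = -690/47, q2 = 3726/47, q3 = -8890/47, q4 = 8871/47, q5 = -3210/47.
The numerator is Q*f truncated at degree 2: P0 = a_0 = -135/2; P1 = a_1 + q1*a_0 = -2025/94; P2 = a_2 + q1*a_1 + q2*a_0 = -405/94.

The Pade approximant has numerator coefficients [-135/2, -2025/94, -405/94]; denominator coefficients [1, -690/47, 3726/47, -8890/47, 8871/47, -3210/47].


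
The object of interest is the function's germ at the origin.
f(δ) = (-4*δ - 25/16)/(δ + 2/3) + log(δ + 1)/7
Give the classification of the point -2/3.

The denominator factor δ + 2/3 vanishes at -2/3 and appears to the power 1; the numerator there equals 53/48, nonzero, and no other factor vanishes.
The branch terms are analytic at this point.
Hence a pole whose order is the multiplicity, 1.

The point is a pole of order 1.


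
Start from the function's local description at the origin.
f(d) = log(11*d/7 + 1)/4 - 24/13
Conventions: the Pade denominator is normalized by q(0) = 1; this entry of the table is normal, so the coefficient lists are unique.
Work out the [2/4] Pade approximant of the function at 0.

Taylor coefficients needed (expand at 0): a_0 = -24/13, a_1 = 11/28, a_2 = -121/392, a_3 = 1331/4116, a_4 = -14641/38416, a_5 = 161051/336140, a_6 = -1771561/2823576.
Write the denominator as Q(d) = 1 + q1*d + q2*d^2 + q3*d^3 + q4*d^4. Requiring Q*f - P = O(d^7) with deg P <= 2 kills the coefficients of d^3..d^6 in Q*f:
  d^3: a_3 + q1*a_2 + q2*a_1 + q3*a_0 = 0, i.e. 1331/4116 + (-121/392)*q1 + (11/28)*q2 + (-24/13)*q3 = 0.
  d^4: a_4 + q1*a_3 + q2*a_2 + q3*a_1 + q4*a_0 = 0, i.e. -14641/38416 + (1331/4116)*q1 + (-121/392)*q2 + (11/28)*q3 + (-24/13)*q4 = 0.
  d^5: a_5 + q1*a_4 + q2*a_3 + q3*a_2 + q4*a_1 = 0, i.e. 161051/336140 + (-14641/38416)*q1 + (1331/4116)*q2 + (-121/392)*q3 + (11/28)*q4 = 0.
  d^6: a_6 + q1*a_5 + q2*a_4 + q3*a_3 + q4*a_2 = 0, i.e. -1771561/2823576 + (161051/336140)*q1 + (-14641/38416)*q2 + (1331/4116)*q3 + (-121/392)*q4 = 0.
Solving this linear system: q1 = 18703/8519, q2 = 2084401/1788990, q3 = 350779/6261465, q4 = -501787/105192612.
The numerator is Q*f truncated at degree 2: P0 = a_0 = -24/13; P1 = a_1 + q1*a_0 = -1621457/442988; P2 = a_2 + q1*a_1 + q2*a_0 = -7075321/4429880.

The Pade approximant has numerator coefficients [-24/13, -1621457/442988, -7075321/4429880]; denominator coefficients [1, 18703/8519, 2084401/1788990, 350779/6261465, -501787/105192612].


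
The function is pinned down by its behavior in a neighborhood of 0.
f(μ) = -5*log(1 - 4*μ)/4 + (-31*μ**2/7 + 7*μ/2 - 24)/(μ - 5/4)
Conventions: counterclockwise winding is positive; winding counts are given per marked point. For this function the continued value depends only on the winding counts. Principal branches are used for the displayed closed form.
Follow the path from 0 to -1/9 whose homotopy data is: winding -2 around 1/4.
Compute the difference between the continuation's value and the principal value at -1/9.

Continued minus principal equals (5)*pi*i.

The rational part is single-valued and drops out of the difference; each branch term changes only by its own monodromy.
(-5/4)*log(1 - μ/(1/4)): each positive loop around 1/4 adds 2*pi*i to the log, so winding -2 contributes (-5/4)*(-2)*2*pi*i = (5)*pi*i.
Summing the contributions at μ = -1/9 gives (5)*pi*i.


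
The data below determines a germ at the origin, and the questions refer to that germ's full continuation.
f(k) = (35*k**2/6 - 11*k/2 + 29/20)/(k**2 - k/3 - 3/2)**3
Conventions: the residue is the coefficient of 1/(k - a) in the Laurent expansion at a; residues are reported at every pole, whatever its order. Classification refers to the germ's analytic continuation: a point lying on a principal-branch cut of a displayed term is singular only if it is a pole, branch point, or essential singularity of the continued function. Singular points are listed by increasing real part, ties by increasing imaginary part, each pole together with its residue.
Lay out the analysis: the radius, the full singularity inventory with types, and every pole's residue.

Radius of convergence at 0: -1/6 + (1/6)*sqrt(55).
At 1/6 - (1/6)*sqrt(55): a pole of order 3; residue (16587/831875)*sqrt(55).
At 1/6 + (1/6)*sqrt(55): a pole of order 3; residue -(16587/831875)*sqrt(55).


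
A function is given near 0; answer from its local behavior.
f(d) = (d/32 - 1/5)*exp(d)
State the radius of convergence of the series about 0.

The radius of convergence is infinite.

The factor exp(d) is entire and contributes no finite singular point.
The polynomial part has no poles.
No finite singular points: the Taylor series at 0 converges everywhere.


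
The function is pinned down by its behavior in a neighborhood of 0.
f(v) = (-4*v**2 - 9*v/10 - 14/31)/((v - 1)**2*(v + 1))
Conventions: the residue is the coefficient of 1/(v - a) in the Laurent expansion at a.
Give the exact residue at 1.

The residue is -3859/1240.

At the order-2 pole 1 set g(v) = (v - (1))^2*f(v) = (-4*v**2 - 9*v/10 - 14/31)/(v + 1).
Order-2 pole: residue = g'(a); g'(1) = -3859/1240, so the residue is -3859/1240.


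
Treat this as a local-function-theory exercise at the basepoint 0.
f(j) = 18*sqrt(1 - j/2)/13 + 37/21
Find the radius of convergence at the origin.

Branch term (18/13)*sqrt(1 - j/(2)): its argument vanishes at j = 2, a square-root branch point, modulus 2.
The radius of convergence is the smallest modulus among the singular points: 2.

The radius of convergence is 2.


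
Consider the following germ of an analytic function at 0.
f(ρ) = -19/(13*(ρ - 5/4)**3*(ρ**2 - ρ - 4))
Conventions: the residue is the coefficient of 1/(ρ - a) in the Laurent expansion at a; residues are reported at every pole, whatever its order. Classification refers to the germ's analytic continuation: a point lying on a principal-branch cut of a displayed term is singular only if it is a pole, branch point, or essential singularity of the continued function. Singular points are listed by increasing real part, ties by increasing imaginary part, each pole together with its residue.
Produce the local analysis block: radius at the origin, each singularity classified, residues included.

Radius of convergence at 0: 5/4.
At 1/2 - (1/2)*sqrt(17): a pole of order 1; residue -231040/2669927 + (777024/45388759)*sqrt(17).
At 5/4: a pole of order 3; residue 462080/2669927.
At 1/2 + (1/2)*sqrt(17): a pole of order 1; residue -231040/2669927 - (777024/45388759)*sqrt(17).

Denominator factor (ρ - 5/4)^3: pole of order 3 at 5/4, modulus 5/4.
Denominator factor (ρ**2 - ρ - 4): discriminant 17, real irrational roots 1/2 + (1/2)*sqrt(17) and 1/2 - (1/2)*sqrt(17); poles of order 1, moduli 1/2 + (1/2)*sqrt(17) and -1/2 + (1/2)*sqrt(17).
The radius of convergence is the smallest modulus among the singular points: 5/4.
The factor ρ**2 - ρ - 4 splits as (ρ - a)(ρ - a') with a = 1/2 - (1/2)*sqrt(17), a' = 1/2 + (1/2)*sqrt(17). At the order-1 pole a set g(ρ) = (ρ - a)*f(ρ) = [-19/(13*(ρ - 5/4)**3)] / (ρ - a').
Simple pole: residue = g(a) at a = 1/2 - (1/2)*sqrt(17), which is -231040/2669927 + (777024/45388759)*sqrt(17).
At the order-3 pole 5/4 set g(ρ) = (ρ - (5/4))^3*f(ρ) = -19/(13*(ρ**2 - ρ - 4)).
Order-3 pole: residue = g''(a)/2; g''(5/4) = 924160/2669927, so the residue is 462080/2669927.
The factor ρ**2 - ρ - 4 splits as (ρ - a)(ρ - a') with a = 1/2 + (1/2)*sqrt(17), a' = 1/2 - (1/2)*sqrt(17). At the order-1 pole a set g(ρ) = (ρ - a)*f(ρ) = [-19/(13*(ρ - 5/4)**3)] / (ρ - a').
Simple pole: residue = g(a) at a = 1/2 + (1/2)*sqrt(17), which is -231040/2669927 - (777024/45388759)*sqrt(17).
List the singular points by increasing real part (a conjugate pair: the negative imaginary part first).


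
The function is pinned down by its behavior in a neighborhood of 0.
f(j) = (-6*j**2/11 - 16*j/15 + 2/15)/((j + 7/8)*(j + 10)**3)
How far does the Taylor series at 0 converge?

The radius of convergence is 7/8.

Denominator factor (j + 7/8): pole of order 1 at -7/8, modulus 7/8.
Denominator factor (j + 10)^3: pole of order 3 at -10, modulus 10.
The radius of convergence is the smallest modulus among the singular points: 7/8.


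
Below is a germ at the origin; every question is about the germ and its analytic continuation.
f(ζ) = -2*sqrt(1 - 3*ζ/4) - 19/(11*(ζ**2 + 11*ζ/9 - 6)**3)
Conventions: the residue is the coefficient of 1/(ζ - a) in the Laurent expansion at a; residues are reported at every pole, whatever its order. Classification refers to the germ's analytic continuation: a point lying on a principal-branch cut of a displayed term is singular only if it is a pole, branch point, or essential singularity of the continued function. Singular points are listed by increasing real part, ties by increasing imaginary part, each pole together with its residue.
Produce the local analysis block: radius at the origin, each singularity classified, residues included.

Radius of convergence at 0: 4/3.
At -11/18 - (1/18)*sqrt(2065): a pole of order 3; residue (6731586/96861870875)*sqrt(2065).
At 4/3: an algebraic (square-root) branch point.
At -11/18 + (1/18)*sqrt(2065): a pole of order 3; residue -(6731586/96861870875)*sqrt(2065).

Denominator factor (ζ**2 + 11*ζ/9 - 6)^3: discriminant 2065/81, real irrational roots -11/18 + (1/18)*sqrt(2065) and -11/18 - (1/18)*sqrt(2065); poles of order 3, moduli -11/18 + (1/18)*sqrt(2065) and 11/18 + (1/18)*sqrt(2065).
Branch term (-2)*sqrt(1 - ζ/(4/3)): its argument vanishes at ζ = 4/3, a square-root branch point, modulus 4/3.
The radius of convergence is the smallest modulus among the singular points: 4/3.
The branch term is analytic at -11/18 - (1/18)*sqrt(2065) and contributes nothing to the residue; only the rational part matters.
The factor ζ**2 + 11*ζ/9 - 6 splits as (ζ - a)(ζ - a') with a = -11/18 - (1/18)*sqrt(2065), a' = -11/18 + (1/18)*sqrt(2065). At the order-3 pole a set g(ζ) = (ζ - a)^3*(rational part) = [-19/11] / (ζ - a')^3.
Order-3 pole: residue = g''(a)/2; g''(-11/18 - (1/18)*sqrt(2065)) = (13463172/96861870875)*sqrt(2065), so the residue is (6731586/96861870875)*sqrt(2065).
The branch term is analytic at -11/18 + (1/18)*sqrt(2065) and contributes nothing to the residue; only the rational part matters.
The factor ζ**2 + 11*ζ/9 - 6 splits as (ζ - a)(ζ - a') with a = -11/18 + (1/18)*sqrt(2065), a' = -11/18 - (1/18)*sqrt(2065). At the order-3 pole a set g(ζ) = (ζ - a)^3*(rational part) = [-19/11] / (ζ - a')^3.
Order-3 pole: residue = g''(a)/2; g''(-11/18 + (1/18)*sqrt(2065)) = -(13463172/96861870875)*sqrt(2065), so the residue is -(6731586/96861870875)*sqrt(2065).
List the singular points by increasing real part (a conjugate pair: the negative imaginary part first).


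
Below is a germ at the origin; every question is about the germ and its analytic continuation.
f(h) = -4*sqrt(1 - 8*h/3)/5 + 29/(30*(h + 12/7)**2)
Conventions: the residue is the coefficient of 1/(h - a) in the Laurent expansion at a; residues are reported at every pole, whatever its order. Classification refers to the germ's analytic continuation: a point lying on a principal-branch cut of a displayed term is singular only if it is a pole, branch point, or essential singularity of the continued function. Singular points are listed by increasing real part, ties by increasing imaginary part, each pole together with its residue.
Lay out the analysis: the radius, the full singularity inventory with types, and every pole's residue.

Denominator factor (h + 12/7)^2: pole of order 2 at -12/7, modulus 12/7.
Branch term (-4/5)*sqrt(1 - h/(3/8)): its argument vanishes at h = 3/8, a square-root branch point, modulus 3/8.
The radius of convergence is the smallest modulus among the singular points: 3/8.
The branch term is analytic at -12/7 and contributes nothing to the residue; only the rational part matters.
At the order-2 pole -12/7 set g(h) = (h - (-12/7))^2*(rational part) = 29/30.
Order-2 pole: residue = g'(a); g'(-12/7) = 0, so the residue is 0.
List the singular points by increasing real part (a conjugate pair: the negative imaginary part first).

Radius of convergence at 0: 3/8.
At -12/7: a pole of order 2; residue 0.
At 3/8: an algebraic (square-root) branch point.


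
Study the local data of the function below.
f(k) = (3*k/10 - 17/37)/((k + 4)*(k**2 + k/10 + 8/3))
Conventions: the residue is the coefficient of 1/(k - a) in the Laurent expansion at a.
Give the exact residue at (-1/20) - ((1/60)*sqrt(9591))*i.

The factor k**2 + k/10 + 8/3 splits as (k - a)(k - a') with a = (-1/20) - ((1/60)*sqrt(9591))*i, a' = (-1/20) + ((1/60)*sqrt(9591))*i. At the order-1 pole a set g(k) = (k - a)*f(k) = [(3*k/10 - 17/37)/(k + 4)] / (k - a').
Simple pole: residue = g(a) at a = (-1/20) - ((1/60)*sqrt(9591))*i, which is (921/20276) - ((11931/64822372)*sqrt(9591))*i.

The residue is (921/20276) - ((11931/64822372)*sqrt(9591))*i.


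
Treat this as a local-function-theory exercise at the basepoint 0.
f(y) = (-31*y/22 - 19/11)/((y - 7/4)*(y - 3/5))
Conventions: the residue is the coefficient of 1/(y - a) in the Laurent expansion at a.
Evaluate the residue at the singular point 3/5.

The residue is 566/253.

At the order-1 pole 3/5 set g(y) = (y - (3/5))*f(y) = (-31*y/22 - 19/11)/(y - 7/4).
Simple pole: residue = g(a) at a = 3/5, which is 566/253.


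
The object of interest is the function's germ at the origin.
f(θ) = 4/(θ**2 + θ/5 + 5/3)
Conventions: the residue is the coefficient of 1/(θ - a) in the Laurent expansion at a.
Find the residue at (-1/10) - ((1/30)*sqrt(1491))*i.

The factor θ**2 + θ/5 + 5/3 splits as (θ - a)(θ - a') with a = (-1/10) - ((1/30)*sqrt(1491))*i, a' = (-1/10) + ((1/30)*sqrt(1491))*i. At the order-1 pole a set g(θ) = (θ - a)*f(θ) = [4] / (θ - a').
Simple pole: residue = g(a) at a = (-1/10) - ((1/30)*sqrt(1491))*i, which is ((20/497)*sqrt(1491))*i.

The residue is ((20/497)*sqrt(1491))*i.


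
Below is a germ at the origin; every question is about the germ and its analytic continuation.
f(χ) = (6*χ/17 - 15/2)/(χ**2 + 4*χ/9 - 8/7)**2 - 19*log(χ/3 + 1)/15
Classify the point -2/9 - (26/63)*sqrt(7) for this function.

The point is a pole of order 2.

The denominator factor χ**2 + 4*χ/9 - 8/7 vanishes at -2/9 - (26/63)*sqrt(7) and appears to the power 2; the numerator there equals -773/102 - (52/357)*sqrt(7), nonzero, and no other factor vanishes.
The branch terms are analytic at this point.
Hence a pole whose order is the multiplicity, 2.


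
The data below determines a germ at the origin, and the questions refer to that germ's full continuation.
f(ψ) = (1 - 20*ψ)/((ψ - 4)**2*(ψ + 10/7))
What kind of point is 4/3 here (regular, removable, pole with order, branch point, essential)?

Denominator factors: ψ + 10/7 = 58/21 at ψ = 4/3; ψ - 4 = -8/3 at ψ = 4/3 — none vanishes.
So the germ continues analytically to 4/3.

The point is a regular point.


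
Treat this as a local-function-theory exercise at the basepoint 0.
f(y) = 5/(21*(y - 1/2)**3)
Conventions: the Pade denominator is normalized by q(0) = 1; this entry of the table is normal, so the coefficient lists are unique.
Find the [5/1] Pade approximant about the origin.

Taylor coefficients needed (expand at 0): a_0 = -40/21, a_1 = -80/7, a_2 = -320/7, a_3 = -3200/21, a_4 = -3200/7, a_5 = -1280, a_6 = -10240/3.
Write the denominator as Q(y) = 1 + q1*y. Requiring Q*f - P = O(y^7) with deg P <= 5 kills the coefficients of y^6..y^6 in Q*f:
  y^6: a_6 + q1*a_5 = 0, i.e. -10240/3 + (-1280)*q1 = 0.
Solving this linear system: q1 = -8/3.
The numerator is Q*f truncated at degree 5: P0 = a_0 = -40/21; P1 = a_1 + q1*a_0 = -400/63; P2 = a_2 + q1*a_1 = -320/21; P3 = a_3 + q1*a_2 = -640/21; P4 = a_4 + q1*a_3 = -3200/63; P5 = a_5 + q1*a_4 = -1280/21.

The Pade approximant has numerator coefficients [-40/21, -400/63, -320/21, -640/21, -3200/63, -1280/21]; denominator coefficients [1, -8/3].


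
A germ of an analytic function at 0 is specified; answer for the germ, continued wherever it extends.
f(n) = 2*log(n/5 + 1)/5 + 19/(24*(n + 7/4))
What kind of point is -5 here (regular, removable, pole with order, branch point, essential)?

The term (2/5)*log(1 - n/(-5)) has argument 1 - -5/(-5) = 0 at -5: a logarithmic (infinitely-sheeted) branch point; the remaining terms are analytic or single-valued there.

The point is a logarithmic branch point.


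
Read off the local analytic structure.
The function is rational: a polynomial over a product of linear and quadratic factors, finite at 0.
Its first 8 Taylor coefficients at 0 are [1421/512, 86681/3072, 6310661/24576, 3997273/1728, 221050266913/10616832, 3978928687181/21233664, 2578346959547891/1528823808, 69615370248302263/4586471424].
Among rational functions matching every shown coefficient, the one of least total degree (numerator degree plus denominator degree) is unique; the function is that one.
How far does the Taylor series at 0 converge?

The radius of convergence is 1/9.

No rational of total degree below 3 reproduces all 8 coefficients; solving the [0/3] Pade equations on them gives f(h) = -29/(32*(h - 12/7)**2*(h - 1/9)), whose expansion matches every shown term.
Denominator factor (h - 12/7)^2: pole of order 2 at 12/7, modulus 12/7.
Denominator factor (h - 1/9): pole of order 1 at 1/9, modulus 1/9.
The radius of convergence is the smallest modulus among the singular points: 1/9.


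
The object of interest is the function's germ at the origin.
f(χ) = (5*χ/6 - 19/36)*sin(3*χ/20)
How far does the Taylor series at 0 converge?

The radius of convergence is infinite.

The factor sin(3*χ/20) is entire and contributes no finite singular point.
The polynomial part has no poles.
No finite singular points: the Taylor series at 0 converges everywhere.


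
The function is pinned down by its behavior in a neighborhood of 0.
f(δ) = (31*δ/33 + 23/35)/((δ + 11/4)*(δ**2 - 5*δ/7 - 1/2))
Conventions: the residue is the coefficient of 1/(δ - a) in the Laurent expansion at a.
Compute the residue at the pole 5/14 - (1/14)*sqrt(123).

The residue is 1618/15165 - (35858/2279805)*sqrt(123).

The factor δ**2 - 5*δ/7 - 1/2 splits as (δ - a)(δ - a') with a = 5/14 - (1/14)*sqrt(123), a' = 5/14 + (1/14)*sqrt(123). At the order-1 pole a set g(δ) = (δ - a)*f(δ) = [(31*δ/33 + 23/35)/(δ + 11/4)] / (δ - a').
Simple pole: residue = g(a) at a = 5/14 - (1/14)*sqrt(123), which is 1618/15165 - (35858/2279805)*sqrt(123).


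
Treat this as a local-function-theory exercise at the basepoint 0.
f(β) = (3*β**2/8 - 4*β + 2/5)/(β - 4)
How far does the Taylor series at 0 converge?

The radius of convergence is 4.

Denominator factor (β - 4): pole of order 1 at 4, modulus 4.
The radius of convergence is the smallest modulus among the singular points: 4.


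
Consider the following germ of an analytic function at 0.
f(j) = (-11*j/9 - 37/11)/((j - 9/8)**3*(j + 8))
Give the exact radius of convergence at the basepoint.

Denominator factor (j - 9/8)^3: pole of order 3 at 9/8, modulus 9/8.
Denominator factor (j + 8): pole of order 1 at -8, modulus 8.
The radius of convergence is the smallest modulus among the singular points: 9/8.

The radius of convergence is 9/8.


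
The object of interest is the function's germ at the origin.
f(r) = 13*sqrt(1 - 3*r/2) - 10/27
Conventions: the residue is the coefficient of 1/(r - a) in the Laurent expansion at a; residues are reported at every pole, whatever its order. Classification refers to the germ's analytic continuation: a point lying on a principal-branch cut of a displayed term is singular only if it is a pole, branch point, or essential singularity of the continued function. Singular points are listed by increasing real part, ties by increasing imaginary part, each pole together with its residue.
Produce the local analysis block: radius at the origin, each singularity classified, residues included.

Radius of convergence at 0: 2/3.
At 2/3: an algebraic (square-root) branch point.

Branch term (13)*sqrt(1 - r/(2/3)): its argument vanishes at r = 2/3, a square-root branch point, modulus 2/3.
The radius of convergence is the smallest modulus among the singular points: 2/3.


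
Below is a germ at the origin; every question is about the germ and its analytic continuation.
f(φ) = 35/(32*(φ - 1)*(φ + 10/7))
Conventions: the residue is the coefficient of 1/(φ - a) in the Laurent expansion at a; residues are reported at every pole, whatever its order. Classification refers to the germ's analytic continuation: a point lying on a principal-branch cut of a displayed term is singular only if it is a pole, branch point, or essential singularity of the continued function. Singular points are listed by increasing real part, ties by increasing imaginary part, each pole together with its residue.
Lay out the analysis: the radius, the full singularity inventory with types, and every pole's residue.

Radius of convergence at 0: 1.
At -10/7: a pole of order 1; residue -245/544.
At 1: a pole of order 1; residue 245/544.

Denominator factor (φ - 1): pole of order 1 at 1, modulus 1.
Denominator factor (φ + 10/7): pole of order 1 at -10/7, modulus 10/7.
The radius of convergence is the smallest modulus among the singular points: 1.
At the order-1 pole -10/7 set g(φ) = (φ - (-10/7))*f(φ) = 35/(32*(φ - 1)).
Simple pole: residue = g(a) at a = -10/7, which is -245/544.
At the order-1 pole 1 set g(φ) = (φ - (1))*f(φ) = 35/(32*(φ + 10/7)).
Simple pole: residue = g(a) at a = 1, which is 245/544.
List the singular points by increasing real part (a conjugate pair: the negative imaginary part first).


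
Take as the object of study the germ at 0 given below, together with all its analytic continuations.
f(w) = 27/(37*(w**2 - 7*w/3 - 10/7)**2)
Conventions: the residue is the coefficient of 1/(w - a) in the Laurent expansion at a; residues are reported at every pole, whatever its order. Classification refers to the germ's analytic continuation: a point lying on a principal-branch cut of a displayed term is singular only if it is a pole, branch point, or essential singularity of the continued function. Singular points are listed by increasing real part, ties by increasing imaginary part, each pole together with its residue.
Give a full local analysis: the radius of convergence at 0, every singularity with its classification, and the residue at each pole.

Radius of convergence at 0: -7/6 + (1/42)*sqrt(4921).
At 7/6 - (1/42)*sqrt(4921): a pole of order 2; residue (10206/18285733)*sqrt(4921).
At 7/6 + (1/42)*sqrt(4921): a pole of order 2; residue -(10206/18285733)*sqrt(4921).


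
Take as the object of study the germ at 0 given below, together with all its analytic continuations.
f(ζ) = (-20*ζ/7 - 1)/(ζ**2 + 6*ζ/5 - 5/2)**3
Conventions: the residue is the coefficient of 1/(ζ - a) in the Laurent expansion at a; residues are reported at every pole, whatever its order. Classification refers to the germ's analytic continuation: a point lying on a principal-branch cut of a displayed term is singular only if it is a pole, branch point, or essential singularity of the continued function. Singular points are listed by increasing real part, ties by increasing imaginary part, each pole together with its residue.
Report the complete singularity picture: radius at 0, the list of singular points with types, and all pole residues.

Denominator factor (ζ**2 + 6*ζ/5 - 5/2)^3: discriminant 286/25, real irrational roots -3/5 + (1/10)*sqrt(286) and -3/5 - (1/10)*sqrt(286); poles of order 3, moduli -3/5 + (1/10)*sqrt(286) and 3/5 + (1/10)*sqrt(286).
The radius of convergence is the smallest modulus among the singular points: -3/5 + (1/10)*sqrt(286).
The factor ζ**2 + 6*ζ/5 - 5/2 splits as (ζ - a)(ζ - a') with a = -3/5 - (1/10)*sqrt(286), a' = -3/5 + (1/10)*sqrt(286). At the order-3 pole a set g(ζ) = (ζ - a)^3*f(ζ) = [-20*ζ/7 - 1] / (ζ - a')^3.
Order-3 pole: residue = g''(a)/2; g''(-3/5 - (1/10)*sqrt(286)) = -(46875/40938898)*sqrt(286), so the residue is -(46875/81877796)*sqrt(286).
The factor ζ**2 + 6*ζ/5 - 5/2 splits as (ζ - a)(ζ - a') with a = -3/5 + (1/10)*sqrt(286), a' = -3/5 - (1/10)*sqrt(286). At the order-3 pole a set g(ζ) = (ζ - a)^3*f(ζ) = [-20*ζ/7 - 1] / (ζ - a')^3.
Order-3 pole: residue = g''(a)/2; g''(-3/5 + (1/10)*sqrt(286)) = (46875/40938898)*sqrt(286), so the residue is (46875/81877796)*sqrt(286).
List the singular points by increasing real part (a conjugate pair: the negative imaginary part first).

Radius of convergence at 0: -3/5 + (1/10)*sqrt(286).
At -3/5 - (1/10)*sqrt(286): a pole of order 3; residue -(46875/81877796)*sqrt(286).
At -3/5 + (1/10)*sqrt(286): a pole of order 3; residue (46875/81877796)*sqrt(286).


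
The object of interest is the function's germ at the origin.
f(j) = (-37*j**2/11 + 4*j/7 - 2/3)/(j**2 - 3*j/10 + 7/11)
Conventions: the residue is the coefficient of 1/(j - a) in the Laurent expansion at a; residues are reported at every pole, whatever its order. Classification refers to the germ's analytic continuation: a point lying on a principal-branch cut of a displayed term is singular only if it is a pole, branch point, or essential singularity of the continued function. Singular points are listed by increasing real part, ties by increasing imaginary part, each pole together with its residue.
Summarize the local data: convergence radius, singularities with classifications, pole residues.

Denominator factor (j**2 - 3*j/10 + 7/11): discriminant -2701/1100, complex-conjugate roots (3/20) + ((1/220)*sqrt(29711))*i and (3/20) - ((1/220)*sqrt(29711))*i; poles of order 1, moduli (1/11)*sqrt(77) and (1/11)*sqrt(77).
The radius of convergence is the smallest modulus among the singular points: (1/11)*sqrt(77).
The factor j**2 - 3*j/10 + 7/11 splits as (j - a)(j - a') with a = (3/20) - ((1/220)*sqrt(29711))*i, a' = (3/20) + ((1/220)*sqrt(29711))*i. At the order-1 pole a set g(j) = (j - a)*f(j) = [-37*j**2/11 + 4*j/7 - 2/3] / (j - a').
Simple pole: residue = g(a) at a = (3/20) - ((1/220)*sqrt(29711))*i, which is (-337/1540) + ((715637/137264820)*sqrt(29711))*i.
The factor j**2 - 3*j/10 + 7/11 splits as (j - a)(j - a') with a = (3/20) + ((1/220)*sqrt(29711))*i, a' = (3/20) - ((1/220)*sqrt(29711))*i. At the order-1 pole a set g(j) = (j - a)*f(j) = [-37*j**2/11 + 4*j/7 - 2/3] / (j - a').
Simple pole: residue = g(a) at a = (3/20) + ((1/220)*sqrt(29711))*i, which is (-337/1540) - ((715637/137264820)*sqrt(29711))*i.
List the singular points by increasing real part (a conjugate pair: the negative imaginary part first).

Radius of convergence at 0: (1/11)*sqrt(77).
At (3/20) - ((1/220)*sqrt(29711))*i: a pole of order 1; residue (-337/1540) + ((715637/137264820)*sqrt(29711))*i.
At (3/20) + ((1/220)*sqrt(29711))*i: a pole of order 1; residue (-337/1540) - ((715637/137264820)*sqrt(29711))*i.


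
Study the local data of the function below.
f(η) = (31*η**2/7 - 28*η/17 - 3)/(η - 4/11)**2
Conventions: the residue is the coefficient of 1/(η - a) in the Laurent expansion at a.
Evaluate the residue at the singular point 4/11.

The residue is 2060/1309.

At the order-2 pole 4/11 set g(η) = (η - (4/11))^2*f(η) = 31*η**2/7 - 28*η/17 - 3.
Order-2 pole: residue = g'(a); g'(4/11) = 2060/1309, so the residue is 2060/1309.


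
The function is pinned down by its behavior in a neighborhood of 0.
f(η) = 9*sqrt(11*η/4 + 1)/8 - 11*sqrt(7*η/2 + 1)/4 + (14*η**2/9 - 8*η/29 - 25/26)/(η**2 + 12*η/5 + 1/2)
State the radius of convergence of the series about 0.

The radius of convergence is 6/5 - (1/10)*sqrt(94).

Denominator factor (η**2 + 12*η/5 + 1/2): discriminant 94/25, real irrational roots -6/5 + (1/10)*sqrt(94) and -6/5 - (1/10)*sqrt(94); poles of order 1, moduli 6/5 - (1/10)*sqrt(94) and 6/5 + (1/10)*sqrt(94).
Branch term (-11/4)*sqrt(1 - η/(-2/7)): its argument vanishes at η = -2/7, a square-root branch point, modulus 2/7.
Branch term (9/8)*sqrt(1 - η/(-4/11)): its argument vanishes at η = -4/11, a square-root branch point, modulus 4/11.
The radius of convergence is the smallest modulus among the singular points: 6/5 - (1/10)*sqrt(94).


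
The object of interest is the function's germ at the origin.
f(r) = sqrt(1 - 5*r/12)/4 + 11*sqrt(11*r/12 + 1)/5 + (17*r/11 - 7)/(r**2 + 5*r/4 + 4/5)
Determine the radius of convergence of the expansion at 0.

The radius of convergence is (2/5)*sqrt(5).

Denominator factor (r**2 + 5*r/4 + 4/5): discriminant -131/80, complex-conjugate roots (-5/8) + ((1/40)*sqrt(655))*i and (-5/8) - ((1/40)*sqrt(655))*i; poles of order 1, moduli (2/5)*sqrt(5) and (2/5)*sqrt(5).
Branch term (1/4)*sqrt(1 - r/(12/5)): its argument vanishes at r = 12/5, a square-root branch point, modulus 12/5.
Branch term (11/5)*sqrt(1 - r/(-12/11)): its argument vanishes at r = -12/11, a square-root branch point, modulus 12/11.
The radius of convergence is the smallest modulus among the singular points: (2/5)*sqrt(5).
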